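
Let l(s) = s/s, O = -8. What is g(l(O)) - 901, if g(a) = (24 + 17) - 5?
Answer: -865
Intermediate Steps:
l(s) = 1
g(a) = 36 (g(a) = 41 - 5 = 36)
g(l(O)) - 901 = 36 - 901 = -865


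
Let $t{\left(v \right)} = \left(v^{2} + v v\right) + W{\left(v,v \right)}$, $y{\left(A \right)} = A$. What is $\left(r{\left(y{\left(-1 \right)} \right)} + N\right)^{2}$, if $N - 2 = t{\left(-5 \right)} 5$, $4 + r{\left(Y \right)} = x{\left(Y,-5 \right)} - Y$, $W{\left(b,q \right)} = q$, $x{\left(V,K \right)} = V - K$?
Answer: $51984$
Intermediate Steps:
$t{\left(v \right)} = v + 2 v^{2}$ ($t{\left(v \right)} = \left(v^{2} + v v\right) + v = \left(v^{2} + v^{2}\right) + v = 2 v^{2} + v = v + 2 v^{2}$)
$r{\left(Y \right)} = 1$ ($r{\left(Y \right)} = -4 + \left(\left(Y - -5\right) - Y\right) = -4 + \left(\left(Y + 5\right) - Y\right) = -4 + \left(\left(5 + Y\right) - Y\right) = -4 + 5 = 1$)
$N = 227$ ($N = 2 + - 5 \left(1 + 2 \left(-5\right)\right) 5 = 2 + - 5 \left(1 - 10\right) 5 = 2 + \left(-5\right) \left(-9\right) 5 = 2 + 45 \cdot 5 = 2 + 225 = 227$)
$\left(r{\left(y{\left(-1 \right)} \right)} + N\right)^{2} = \left(1 + 227\right)^{2} = 228^{2} = 51984$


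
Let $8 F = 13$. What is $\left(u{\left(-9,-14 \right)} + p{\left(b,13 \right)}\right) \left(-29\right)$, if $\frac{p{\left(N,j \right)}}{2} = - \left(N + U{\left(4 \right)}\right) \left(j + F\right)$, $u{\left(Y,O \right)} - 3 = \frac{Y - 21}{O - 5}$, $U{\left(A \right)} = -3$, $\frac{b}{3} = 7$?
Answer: $\frac{575157}{38} \approx 15136.0$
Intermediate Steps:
$b = 21$ ($b = 3 \cdot 7 = 21$)
$F = \frac{13}{8}$ ($F = \frac{1}{8} \cdot 13 = \frac{13}{8} \approx 1.625$)
$u{\left(Y,O \right)} = 3 + \frac{-21 + Y}{-5 + O}$ ($u{\left(Y,O \right)} = 3 + \frac{Y - 21}{O - 5} = 3 + \frac{-21 + Y}{-5 + O}$)
$p{\left(N,j \right)} = - 2 \left(-3 + N\right) \left(\frac{13}{8} + j\right)$ ($p{\left(N,j \right)} = 2 \left(- \left(N - 3\right) \left(j + \frac{13}{8}\right)\right) = 2 \left(- \left(-3 + N\right) \left(\frac{13}{8} + j\right)\right) = - 2 \left(-3 + N\right) \left(\frac{13}{8} + j\right)$)
$\left(u{\left(-9,-14 \right)} + p{\left(b,13 \right)}\right) \left(-29\right) = \left(\frac{-36 - 9 + 3 \left(-14\right)}{-5 - 14} + \left(\frac{39}{4} + 6 \cdot 13 - \frac{273}{4} - 42 \cdot 13\right)\right) \left(-29\right) = \left(\frac{-36 - 9 - 42}{-19} + \left(\frac{39}{4} + 78 - \frac{273}{4} - 546\right)\right) \left(-29\right) = \left(\left(- \frac{1}{19}\right) \left(-87\right) - \frac{1053}{2}\right) \left(-29\right) = \left(\frac{87}{19} - \frac{1053}{2}\right) \left(-29\right) = \left(- \frac{19833}{38}\right) \left(-29\right) = \frac{575157}{38}$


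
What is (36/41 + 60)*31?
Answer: 77376/41 ≈ 1887.2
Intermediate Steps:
(36/41 + 60)*31 = (2496/41)*31 = 77376/41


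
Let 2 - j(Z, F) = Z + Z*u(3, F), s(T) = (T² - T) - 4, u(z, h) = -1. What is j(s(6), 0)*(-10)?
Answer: -20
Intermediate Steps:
s(T) = -4 + T² - T
j(Z, F) = 2 (j(Z, F) = 2 - (Z + Z*(-1)) = 2 - (Z - Z) = 2 - 1*0 = 2 + 0 = 2)
j(s(6), 0)*(-10) = 2*(-10) = -20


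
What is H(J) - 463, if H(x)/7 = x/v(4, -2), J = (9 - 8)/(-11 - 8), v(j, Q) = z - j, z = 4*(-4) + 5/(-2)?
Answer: -395851/855 ≈ -462.98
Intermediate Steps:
z = -37/2 (z = -16 + 5*(-½) = -16 - 5/2 = -37/2 ≈ -18.500)
v(j, Q) = -37/2 - j
J = -1/19 (J = 1/(-19) = 1*(-1/19) = -1/19 ≈ -0.052632)
H(x) = -14*x/45 (H(x) = 7*(x/(-37/2 - 1*4)) = 7*(x/(-37/2 - 4)) = 7*(x/(-45/2)) = 7*(x*(-2/45)) = 7*(-2*x/45) = -14*x/45)
H(J) - 463 = -14/45*(-1/19) - 463 = 14/855 - 463 = -395851/855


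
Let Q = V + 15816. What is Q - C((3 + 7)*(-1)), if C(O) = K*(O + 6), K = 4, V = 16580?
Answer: 32412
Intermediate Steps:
C(O) = 24 + 4*O (C(O) = 4*(O + 6) = 4*(6 + O) = 24 + 4*O)
Q = 32396 (Q = 16580 + 15816 = 32396)
Q - C((3 + 7)*(-1)) = 32396 - (24 + 4*((3 + 7)*(-1))) = 32396 - (24 + 4*(10*(-1))) = 32396 - (24 + 4*(-10)) = 32396 - (24 - 40) = 32396 - 1*(-16) = 32396 + 16 = 32412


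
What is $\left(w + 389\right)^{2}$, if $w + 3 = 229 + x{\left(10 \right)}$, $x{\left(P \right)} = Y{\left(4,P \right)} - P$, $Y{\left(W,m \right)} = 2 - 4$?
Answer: $363609$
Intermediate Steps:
$Y{\left(W,m \right)} = -2$ ($Y{\left(W,m \right)} = 2 - 4 = -2$)
$x{\left(P \right)} = -2 - P$
$w = 214$ ($w = -3 + \left(229 - 12\right) = -3 + 217 = 214$)
$\left(w + 389\right)^{2} = \left(214 + 389\right)^{2} = 603^{2} = 363609$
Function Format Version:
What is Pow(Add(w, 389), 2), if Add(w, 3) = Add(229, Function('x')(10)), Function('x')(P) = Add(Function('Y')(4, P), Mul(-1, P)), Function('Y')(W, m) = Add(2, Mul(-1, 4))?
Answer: 363609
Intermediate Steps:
Function('Y')(W, m) = -2 (Function('Y')(W, m) = Add(2, -4) = -2)
Function('x')(P) = Add(-2, Mul(-1, P))
w = 214 (w = Add(-3, Add(229, Add(-2, Mul(-1, 10)))) = Add(-3, Add(229, Add(-2, -10))) = Add(-3, Add(229, -12)) = Add(-3, 217) = 214)
Pow(Add(w, 389), 2) = Pow(Add(214, 389), 2) = Pow(603, 2) = 363609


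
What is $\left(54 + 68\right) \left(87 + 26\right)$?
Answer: $13786$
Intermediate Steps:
$\left(54 + 68\right) \left(87 + 26\right) = 122 \cdot 113 = 13786$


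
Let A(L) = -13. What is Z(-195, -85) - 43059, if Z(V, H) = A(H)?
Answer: -43072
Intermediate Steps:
Z(V, H) = -13
Z(-195, -85) - 43059 = -13 - 43059 = -43072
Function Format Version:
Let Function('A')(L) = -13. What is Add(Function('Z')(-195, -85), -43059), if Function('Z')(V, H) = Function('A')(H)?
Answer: -43072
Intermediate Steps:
Function('Z')(V, H) = -13
Add(Function('Z')(-195, -85), -43059) = Add(-13, -43059) = -43072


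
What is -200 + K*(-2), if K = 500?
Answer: -1200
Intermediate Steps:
-200 + K*(-2) = -200 + 500*(-2) = -200 - 1000 = -1200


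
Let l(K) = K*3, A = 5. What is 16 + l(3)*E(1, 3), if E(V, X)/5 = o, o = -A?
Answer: -209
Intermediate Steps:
o = -5 (o = -1*5 = -5)
E(V, X) = -25 (E(V, X) = 5*(-5) = -25)
l(K) = 3*K
16 + l(3)*E(1, 3) = 16 + (3*3)*(-25) = 16 + 9*(-25) = 16 - 225 = -209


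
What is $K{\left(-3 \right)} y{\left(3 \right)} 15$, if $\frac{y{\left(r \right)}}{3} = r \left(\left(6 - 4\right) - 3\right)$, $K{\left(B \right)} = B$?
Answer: $405$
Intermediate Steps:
$y{\left(r \right)} = - 3 r$ ($y{\left(r \right)} = 3 r \left(\left(6 - 4\right) - 3\right) = 3 r \left(2 - 3\right) = 3 r \left(-1\right) = 3 \left(- r\right) = - 3 r$)
$K{\left(-3 \right)} y{\left(3 \right)} 15 = - 3 \left(\left(-3\right) 3\right) 15 = \left(-3\right) \left(-9\right) 15 = 27 \cdot 15 = 405$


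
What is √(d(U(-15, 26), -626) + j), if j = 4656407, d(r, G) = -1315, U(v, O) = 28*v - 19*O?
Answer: 2*√1163773 ≈ 2157.6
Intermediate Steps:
U(v, O) = -19*O + 28*v
√(d(U(-15, 26), -626) + j) = √(-1315 + 4656407) = √4655092 = 2*√1163773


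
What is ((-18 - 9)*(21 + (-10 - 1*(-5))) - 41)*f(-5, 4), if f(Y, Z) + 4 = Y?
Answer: 4257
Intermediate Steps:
f(Y, Z) = -4 + Y
((-18 - 9)*(21 + (-10 - 1*(-5))) - 41)*f(-5, 4) = ((-18 - 9)*(21 + (-10 - 1*(-5))) - 41)*(-4 - 5) = (-27*(21 + (-10 + 5)) - 41)*(-9) = (-27*(21 - 5) - 41)*(-9) = (-27*16 - 41)*(-9) = (-432 - 41)*(-9) = -473*(-9) = 4257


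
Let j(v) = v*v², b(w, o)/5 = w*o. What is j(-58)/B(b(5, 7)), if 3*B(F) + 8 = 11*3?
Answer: -585336/25 ≈ -23413.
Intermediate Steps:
b(w, o) = 5*o*w (b(w, o) = 5*(w*o) = 5*(o*w) = 5*o*w)
j(v) = v³
B(F) = 25/3 (B(F) = -8/3 + (11*3)/3 = -8/3 + (⅓)*33 = -8/3 + 11 = 25/3)
j(-58)/B(b(5, 7)) = (-58)³/(25/3) = -195112*3/25 = -585336/25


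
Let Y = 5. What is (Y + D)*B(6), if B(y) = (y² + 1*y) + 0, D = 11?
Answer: 672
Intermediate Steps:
B(y) = y + y² (B(y) = (y² + y) + 0 = (y + y²) + 0 = y + y²)
(Y + D)*B(6) = (5 + 11)*(6*(1 + 6)) = 16*(6*7) = 16*42 = 672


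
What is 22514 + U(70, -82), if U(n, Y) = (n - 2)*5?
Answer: 22854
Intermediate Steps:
U(n, Y) = -10 + 5*n (U(n, Y) = (-2 + n)*5 = -10 + 5*n)
22514 + U(70, -82) = 22514 + (-10 + 5*70) = 22514 + (-10 + 350) = 22514 + 340 = 22854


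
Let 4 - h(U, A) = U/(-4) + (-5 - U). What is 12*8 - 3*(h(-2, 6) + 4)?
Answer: 129/2 ≈ 64.500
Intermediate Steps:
h(U, A) = 9 + 5*U/4 (h(U, A) = 4 - (U/(-4) + (-5 - U)) = 4 - (U*(-¼) + (-5 - U)) = 4 - (-U/4 + (-5 - U)) = 4 - (-5 - 5*U/4) = 4 + (5 + 5*U/4) = 9 + 5*U/4)
12*8 - 3*(h(-2, 6) + 4) = 12*8 - 3*((9 + (5/4)*(-2)) + 4) = 96 - 3*((9 - 5/2) + 4) = 96 - 3*(13/2 + 4) = 96 - 3*21/2 = 96 - 63/2 = 129/2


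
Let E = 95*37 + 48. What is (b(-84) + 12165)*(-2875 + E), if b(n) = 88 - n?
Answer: 8487856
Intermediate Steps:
E = 3563 (E = 3515 + 48 = 3563)
(b(-84) + 12165)*(-2875 + E) = ((88 - 1*(-84)) + 12165)*(-2875 + 3563) = ((88 + 84) + 12165)*688 = (172 + 12165)*688 = 12337*688 = 8487856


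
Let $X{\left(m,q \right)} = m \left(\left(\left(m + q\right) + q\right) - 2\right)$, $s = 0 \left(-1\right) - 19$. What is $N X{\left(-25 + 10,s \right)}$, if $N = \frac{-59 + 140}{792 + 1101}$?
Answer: $\frac{22275}{631} \approx 35.301$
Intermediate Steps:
$N = \frac{27}{631}$ ($N = \frac{81}{1893} = 81 \cdot \frac{1}{1893} = \frac{27}{631} \approx 0.042789$)
$s = -19$ ($s = 0 - 19 = -19$)
$X{\left(m,q \right)} = m \left(-2 + m + 2 q\right)$ ($X{\left(m,q \right)} = m \left(\left(m + 2 q\right) - 2\right) = m \left(-2 + m + 2 q\right)$)
$N X{\left(-25 + 10,s \right)} = \frac{27 \left(-25 + 10\right) \left(-2 + \left(-25 + 10\right) + 2 \left(-19\right)\right)}{631} = \frac{27 \left(- 15 \left(-2 - 15 - 38\right)\right)}{631} = \frac{27 \left(\left(-15\right) \left(-55\right)\right)}{631} = \frac{27}{631} \cdot 825 = \frac{22275}{631}$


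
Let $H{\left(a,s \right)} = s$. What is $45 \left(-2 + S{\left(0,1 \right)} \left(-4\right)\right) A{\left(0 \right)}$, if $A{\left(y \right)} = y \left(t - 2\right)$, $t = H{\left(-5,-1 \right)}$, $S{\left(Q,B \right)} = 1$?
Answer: $0$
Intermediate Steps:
$t = -1$
$A{\left(y \right)} = - 3 y$ ($A{\left(y \right)} = y \left(-1 - 2\right) = y \left(-3\right) = - 3 y$)
$45 \left(-2 + S{\left(0,1 \right)} \left(-4\right)\right) A{\left(0 \right)} = 45 \left(-2 + 1 \left(-4\right)\right) \left(\left(-3\right) 0\right) = 45 \left(-2 - 4\right) 0 = 45 \left(-6\right) 0 = \left(-270\right) 0 = 0$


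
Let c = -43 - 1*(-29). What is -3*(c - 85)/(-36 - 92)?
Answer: -297/128 ≈ -2.3203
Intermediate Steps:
c = -14 (c = -43 + 29 = -14)
-3*(c - 85)/(-36 - 92) = -3*(-14 - 85)/(-36 - 92) = -(-297)/(-128) = -(-297)*(-1)/128 = -3*99/128 = -297/128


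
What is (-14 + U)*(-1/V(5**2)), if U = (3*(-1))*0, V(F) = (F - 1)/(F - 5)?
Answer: 35/3 ≈ 11.667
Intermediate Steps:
V(F) = (-1 + F)/(-5 + F)
U = 0 (U = -3*0 = 0)
(-14 + U)*(-1/V(5**2)) = (-14 + 0)*(-1/((-1 + 5**2)/(-5 + 5**2))) = -(-14)/((-1 + 25)/(-5 + 25)) = -(-14)/(24/20) = -(-14)/((1/20)*24) = -(-14)/6/5 = -(-14)*5/6 = -14*(-5/6) = 35/3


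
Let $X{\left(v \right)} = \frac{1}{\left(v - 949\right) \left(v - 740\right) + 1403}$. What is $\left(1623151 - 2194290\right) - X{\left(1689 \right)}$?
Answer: $- \frac{401889382158}{703663} \approx -5.7114 \cdot 10^{5}$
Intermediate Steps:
$X{\left(v \right)} = \frac{1}{1403 + \left(-949 + v\right) \left(-740 + v\right)}$ ($X{\left(v \right)} = \frac{1}{\left(-949 + v\right) \left(-740 + v\right) + 1403} = \frac{1}{1403 + \left(-949 + v\right) \left(-740 + v\right)}$)
$\left(1623151 - 2194290\right) - X{\left(1689 \right)} = \left(1623151 - 2194290\right) - \frac{1}{703663 + 1689^{2} - 2852721} = \left(1623151 - 2194290\right) - \frac{1}{703663 + 2852721 - 2852721} = -571139 - \frac{1}{703663} = - \frac{401889382158}{703663}$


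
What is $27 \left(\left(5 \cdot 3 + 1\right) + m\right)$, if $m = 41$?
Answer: $1539$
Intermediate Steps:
$27 \left(\left(5 \cdot 3 + 1\right) + m\right) = 27 \left(\left(5 \cdot 3 + 1\right) + 41\right) = 27 \left(\left(15 + 1\right) + 41\right) = 27 \left(16 + 41\right) = 27 \cdot 57 = 1539$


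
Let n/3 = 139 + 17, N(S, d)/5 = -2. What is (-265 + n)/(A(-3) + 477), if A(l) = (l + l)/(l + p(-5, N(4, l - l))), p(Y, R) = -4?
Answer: 1421/3345 ≈ 0.42481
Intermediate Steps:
N(S, d) = -10 (N(S, d) = 5*(-2) = -10)
A(l) = 2*l/(-4 + l) (A(l) = (l + l)/(l - 4) = (2*l)/(-4 + l) = 2*l/(-4 + l))
n = 468 (n = 3*(139 + 17) = 3*156 = 468)
(-265 + n)/(A(-3) + 477) = (-265 + 468)/(2*(-3)/(-4 - 3) + 477) = 203/(2*(-3)/(-7) + 477) = 203/(2*(-3)*(-1/7) + 477) = 203/(6/7 + 477) = 203/(3345/7) = 203*(7/3345) = 1421/3345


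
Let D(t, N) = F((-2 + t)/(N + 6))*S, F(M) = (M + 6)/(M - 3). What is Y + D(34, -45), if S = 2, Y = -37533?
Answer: -5592821/149 ≈ -37536.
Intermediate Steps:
F(M) = (6 + M)/(-3 + M)
D(t, N) = 2*(6 + (-2 + t)/(6 + N))/(-3 + (-2 + t)/(6 + N)) (D(t, N) = ((6 + (-2 + t)/(N + 6))/(-3 + (-2 + t)/(N + 6)))*2 = ((6 + (-2 + t)/(6 + N))/(-3 + (-2 + t)/(6 + N)))*2 = 2*(6 + (-2 + t)/(6 + N))/(-3 + (-2 + t)/(6 + N)))
Y + D(34, -45) = -37533 + 2*(34 + 34 + 6*(-45))/(-20 + 34 - 3*(-45)) = -37533 + 2*(34 + 34 - 270)/(-20 + 34 + 135) = -37533 + 2*(-202)/149 = -37533 + 2*(1/149)*(-202) = -37533 - 404/149 = -5592821/149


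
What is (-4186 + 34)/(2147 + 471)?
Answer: -2076/1309 ≈ -1.5859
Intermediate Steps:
(-4186 + 34)/(2147 + 471) = -4152/2618 = -4152*1/2618 = -2076/1309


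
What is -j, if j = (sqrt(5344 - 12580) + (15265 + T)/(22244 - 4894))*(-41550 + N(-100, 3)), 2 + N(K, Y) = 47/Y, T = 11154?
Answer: 3292045171/52050 + 249218*I*sqrt(201) ≈ 63248.0 + 3.5333e+6*I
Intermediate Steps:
N(K, Y) = -2 + 47/Y
j = -3292045171/52050 - 249218*I*sqrt(201) (j = (sqrt(5344 - 12580) + (15265 + 11154)/(22244 - 4894))*(-41550 + (-2 + 47/3)) = (sqrt(-7236) + 26419/17350)*(-41550 + (-2 + 47*(1/3))) = (6*I*sqrt(201) + 26419*(1/17350))*(-41550 + (-2 + 47/3)) = (6*I*sqrt(201) + 26419/17350)*(-41550 + 41/3) = (26419/17350 + 6*I*sqrt(201))*(-124609/3) = -3292045171/52050 - 249218*I*sqrt(201) ≈ -63248.0 - 3.5333e+6*I)
-j = -(-3292045171/52050 - 249218*I*sqrt(201)) = 3292045171/52050 + 249218*I*sqrt(201)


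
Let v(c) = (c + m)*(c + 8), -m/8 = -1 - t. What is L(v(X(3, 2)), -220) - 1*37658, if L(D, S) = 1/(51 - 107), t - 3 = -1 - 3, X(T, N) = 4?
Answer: -2108849/56 ≈ -37658.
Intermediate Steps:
t = -1 (t = 3 + (-1 - 3) = 3 - 4 = -1)
m = 0 (m = -8*(-1 - 1*(-1)) = -8*(-1 + 1) = -8*0 = 0)
v(c) = c*(8 + c) (v(c) = (c + 0)*(c + 8) = c*(8 + c))
L(D, S) = -1/56 (L(D, S) = 1/(-56) = -1/56)
L(v(X(3, 2)), -220) - 1*37658 = -1/56 - 1*37658 = -1/56 - 37658 = -2108849/56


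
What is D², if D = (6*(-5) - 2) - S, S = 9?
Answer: 1681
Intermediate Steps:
D = -41 (D = (6*(-5) - 2) - 1*9 = (-30 - 2) - 9 = -32 - 9 = -41)
D² = (-41)² = 1681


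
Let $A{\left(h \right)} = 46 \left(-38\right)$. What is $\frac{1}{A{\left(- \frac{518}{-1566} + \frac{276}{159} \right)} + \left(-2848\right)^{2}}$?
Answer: $\frac{1}{8109356} \approx 1.2331 \cdot 10^{-7}$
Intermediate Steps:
$A{\left(h \right)} = -1748$
$\frac{1}{A{\left(- \frac{518}{-1566} + \frac{276}{159} \right)} + \left(-2848\right)^{2}} = \frac{1}{-1748 + \left(-2848\right)^{2}} = \frac{1}{-1748 + 8111104} = \frac{1}{8109356}$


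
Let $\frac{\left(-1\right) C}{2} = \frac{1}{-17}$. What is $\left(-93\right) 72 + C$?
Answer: $- \frac{113830}{17} \approx -6695.9$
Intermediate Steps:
$C = \frac{2}{17}$ ($C = - \frac{2}{-17} = \left(-2\right) \left(- \frac{1}{17}\right) = \frac{2}{17} \approx 0.11765$)
$\left(-93\right) 72 + C = \left(-93\right) 72 + \frac{2}{17} = -6696 + \frac{2}{17} = - \frac{113830}{17}$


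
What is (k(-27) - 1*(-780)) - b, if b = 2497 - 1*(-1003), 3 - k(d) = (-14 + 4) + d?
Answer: -2680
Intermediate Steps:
k(d) = 13 - d (k(d) = 3 - ((-14 + 4) + d) = 3 - (-10 + d) = 3 + (10 - d) = 13 - d)
b = 3500 (b = 2497 + 1003 = 3500)
(k(-27) - 1*(-780)) - b = ((13 - 1*(-27)) - 1*(-780)) - 1*3500 = ((13 + 27) + 780) - 3500 = (40 + 780) - 3500 = 820 - 3500 = -2680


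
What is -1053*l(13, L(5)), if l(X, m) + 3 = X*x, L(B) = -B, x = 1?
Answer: -10530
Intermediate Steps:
l(X, m) = -3 + X (l(X, m) = -3 + X*1 = -3 + X)
-1053*l(13, L(5)) = -1053*(-3 + 13) = -1053*10 = -10530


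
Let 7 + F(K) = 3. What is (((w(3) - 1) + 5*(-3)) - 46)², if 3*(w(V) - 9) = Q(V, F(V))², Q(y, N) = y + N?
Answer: 24964/9 ≈ 2773.8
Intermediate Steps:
F(K) = -4 (F(K) = -7 + 3 = -4)
Q(y, N) = N + y
w(V) = 9 + (-4 + V)²/3
(((w(3) - 1) + 5*(-3)) - 46)² = ((((9 + (-4 + 3)²/3) - 1) + 5*(-3)) - 46)² = ((((9 + (⅓)*(-1)²) - 1) - 15) - 46)² = ((((9 + (⅓)*1) - 1) - 15) - 46)² = ((((9 + ⅓) - 1) - 15) - 46)² = (((28/3 - 1) - 15) - 46)² = ((25/3 - 15) - 46)² = (-20/3 - 46)² = (-158/3)² = 24964/9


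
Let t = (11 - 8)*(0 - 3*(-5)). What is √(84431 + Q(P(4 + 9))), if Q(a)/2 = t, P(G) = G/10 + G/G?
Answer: √84521 ≈ 290.73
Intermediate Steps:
P(G) = 1 + G/10 (P(G) = G*(⅒) + 1 = G/10 + 1 = 1 + G/10)
t = 45 (t = 3*(0 + 15) = 3*15 = 45)
Q(a) = 90 (Q(a) = 2*45 = 90)
√(84431 + Q(P(4 + 9))) = √(84431 + 90) = √84521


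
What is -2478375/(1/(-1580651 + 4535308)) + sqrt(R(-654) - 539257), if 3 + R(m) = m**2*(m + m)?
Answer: -7322748042375 + 2*I*sqrt(139997947) ≈ -7.3228e+12 + 23664.0*I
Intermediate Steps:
R(m) = -3 + 2*m**3 (R(m) = -3 + m**2*(m + m) = -3 + m**2*(2*m) = -3 + 2*m**3)
-2478375/(1/(-1580651 + 4535308)) + sqrt(R(-654) - 539257) = -2478375/(1/(-1580651 + 4535308)) + sqrt((-3 + 2*(-654)**3) - 539257) = -2478375/(1/2954657) + sqrt((-3 + 2*(-279726264)) - 539257) = -2478375/1/2954657 + sqrt((-3 - 559452528) - 539257) = -2478375*2954657 + sqrt(-559452531 - 539257) = -7322748042375 + sqrt(-559991788) = -7322748042375 + 2*I*sqrt(139997947)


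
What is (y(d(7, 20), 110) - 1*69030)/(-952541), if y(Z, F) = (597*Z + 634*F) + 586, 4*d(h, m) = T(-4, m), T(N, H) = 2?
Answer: -3189/1905082 ≈ -0.0016739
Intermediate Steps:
d(h, m) = ½ (d(h, m) = (¼)*2 = ½)
y(Z, F) = 586 + 597*Z + 634*F
(y(d(7, 20), 110) - 1*69030)/(-952541) = ((586 + 597*(½) + 634*110) - 1*69030)/(-952541) = ((586 + 597/2 + 69740) - 69030)*(-1/952541) = (141249/2 - 69030)*(-1/952541) = (3189/2)*(-1/952541) = -3189/1905082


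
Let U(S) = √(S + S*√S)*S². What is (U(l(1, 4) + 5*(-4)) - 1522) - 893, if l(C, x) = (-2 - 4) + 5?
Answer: -2415 + 441*√(-21 - 21*I*√21) ≈ 330.18 - 3408.8*I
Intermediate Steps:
l(C, x) = -1 (l(C, x) = -6 + 5 = -1)
U(S) = S²*√(S + S^(3/2)) (U(S) = √(S + S^(3/2))*S² = S²*√(S + S^(3/2)))
(U(l(1, 4) + 5*(-4)) - 1522) - 893 = ((-1 + 5*(-4))²*√((-1 + 5*(-4)) + (-1 + 5*(-4))^(3/2)) - 1522) - 893 = ((-1 - 20)²*√((-1 - 20) + (-1 - 20)^(3/2)) - 1522) - 893 = ((-21)²*√(-21 + (-21)^(3/2)) - 1522) - 893 = (441*√(-21 - 21*I*√21) - 1522) - 893 = (-1522 + 441*√(-21 - 21*I*√21)) - 893 = -2415 + 441*√(-21 - 21*I*√21)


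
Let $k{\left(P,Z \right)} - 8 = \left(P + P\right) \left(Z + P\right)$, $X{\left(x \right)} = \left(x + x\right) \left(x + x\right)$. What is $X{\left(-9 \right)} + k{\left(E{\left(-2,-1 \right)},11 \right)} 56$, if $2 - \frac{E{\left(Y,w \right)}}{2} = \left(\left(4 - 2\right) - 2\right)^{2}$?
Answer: $7492$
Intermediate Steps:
$E{\left(Y,w \right)} = 4$ ($E{\left(Y,w \right)} = 4 - 2 \left(\left(4 - 2\right) - 2\right)^{2} = 4 - 2 \left(2 - 2\right)^{2} = 4 - 2 \cdot 0^{2} = 4 - 0 = 4 + 0 = 4$)
$X{\left(x \right)} = 4 x^{2}$ ($X{\left(x \right)} = 2 x 2 x = 4 x^{2}$)
$k{\left(P,Z \right)} = 8 + 2 P \left(P + Z\right)$ ($k{\left(P,Z \right)} = 8 + \left(P + P\right) \left(Z + P\right) = 8 + 2 P \left(P + Z\right)$)
$X{\left(-9 \right)} + k{\left(E{\left(-2,-1 \right)},11 \right)} 56 = 4 \left(-9\right)^{2} + \left(8 + 2 \cdot 4^{2} + 2 \cdot 4 \cdot 11\right) 56 = 4 \cdot 81 + \left(8 + 2 \cdot 16 + 88\right) 56 = 324 + \left(8 + 32 + 88\right) 56 = 324 + 128 \cdot 56 = 324 + 7168 = 7492$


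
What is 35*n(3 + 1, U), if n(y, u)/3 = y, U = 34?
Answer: 420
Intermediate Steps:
n(y, u) = 3*y
35*n(3 + 1, U) = 35*(3*(3 + 1)) = 35*(3*4) = 35*12 = 420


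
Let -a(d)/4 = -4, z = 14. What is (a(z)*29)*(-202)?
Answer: -93728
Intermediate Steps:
a(d) = 16 (a(d) = -4*(-4) = 16)
(a(z)*29)*(-202) = (16*29)*(-202) = 464*(-202) = -93728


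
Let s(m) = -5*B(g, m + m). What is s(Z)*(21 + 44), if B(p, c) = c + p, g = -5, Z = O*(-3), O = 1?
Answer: 3575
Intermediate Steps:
Z = -3 (Z = 1*(-3) = -3)
s(m) = 25 - 10*m (s(m) = -5*((m + m) - 5) = -5*(2*m - 5) = -5*(-5 + 2*m) = 25 - 10*m)
s(Z)*(21 + 44) = (25 - 10*(-3))*(21 + 44) = (25 + 30)*65 = 55*65 = 3575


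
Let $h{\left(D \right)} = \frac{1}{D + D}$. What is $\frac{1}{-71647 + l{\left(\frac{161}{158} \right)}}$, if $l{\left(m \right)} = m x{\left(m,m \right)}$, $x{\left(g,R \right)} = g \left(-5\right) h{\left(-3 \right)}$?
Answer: $- \frac{149784}{10731444643} \approx -1.3957 \cdot 10^{-5}$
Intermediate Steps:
$h{\left(D \right)} = \frac{1}{2 D}$
$x{\left(g,R \right)} = \frac{5 g}{6}$ ($x{\left(g,R \right)} = g \left(-5\right) \frac{1}{2 \left(-3\right)} = - 5 g \frac{1}{2} \left(- \frac{1}{3}\right) = - 5 g \left(- \frac{1}{6}\right) = \frac{5 g}{6}$)
$l{\left(m \right)} = \frac{5 m^{2}}{6}$ ($l{\left(m \right)} = m \frac{5 m}{6} = \frac{5 m^{2}}{6}$)
$\frac{1}{-71647 + l{\left(\frac{161}{158} \right)}} = \frac{1}{-71647 + \frac{5 \left(\frac{161}{158}\right)^{2}}{6}} = \frac{1}{-71647 + \frac{5}{6} \cdot \frac{25921}{24964}} = \frac{1}{-71647 + \frac{129605}{149784}} = \frac{1}{- \frac{10731444643}{149784}} = - \frac{149784}{10731444643}$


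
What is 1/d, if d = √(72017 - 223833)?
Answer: -I*√37954/75908 ≈ -0.0025665*I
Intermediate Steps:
d = 2*I*√37954 (d = √(-151816) = 2*I*√37954 ≈ 389.64*I)
1/d = 1/(2*I*√37954) = -I*√37954/75908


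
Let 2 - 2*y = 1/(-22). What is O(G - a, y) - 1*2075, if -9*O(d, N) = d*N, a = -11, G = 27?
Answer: -45745/22 ≈ -2079.3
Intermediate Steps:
y = 45/44 (y = 1 - 1/2/(-22) = 1 - 1/2*(-1/22) = 1 + 1/44 = 45/44 ≈ 1.0227)
O(d, N) = -N*d/9 (O(d, N) = -d*N/9 = -N*d/9)
O(G - a, y) - 1*2075 = -1/9*45/44*(27 - 1*(-11)) - 1*2075 = -1/9*45/44*(27 + 11) - 2075 = -1/9*45/44*38 - 2075 = -95/22 - 2075 = -45745/22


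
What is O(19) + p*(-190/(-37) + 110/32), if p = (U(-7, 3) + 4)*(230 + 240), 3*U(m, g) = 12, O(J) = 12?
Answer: 1193069/37 ≈ 32245.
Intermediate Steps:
U(m, g) = 4 (U(m, g) = (1/3)*12 = 4)
p = 3760 (p = (4 + 4)*(230 + 240) = 8*470 = 3760)
O(19) + p*(-190/(-37) + 110/32) = 12 + 3760*(-190/(-37) + 110/32) = 12 + 3760*(-190*(-1/37) + 110*(1/32)) = 12 + 3760*(190/37 + 55/16) = 12 + 3760*(5075/592) = 12 + 1192625/37 = 1193069/37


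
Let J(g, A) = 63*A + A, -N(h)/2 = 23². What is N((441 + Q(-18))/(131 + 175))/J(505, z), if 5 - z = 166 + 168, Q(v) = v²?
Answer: 529/10528 ≈ 0.050247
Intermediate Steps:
z = -329 (z = 5 - (166 + 168) = 5 - 1*334 = 5 - 334 = -329)
N(h) = -1058 (N(h) = -2*23² = -2*529 = -1058)
J(g, A) = 64*A
N((441 + Q(-18))/(131 + 175))/J(505, z) = -1058/(64*(-329)) = -1058/(-21056) = -1058*(-1/21056) = 529/10528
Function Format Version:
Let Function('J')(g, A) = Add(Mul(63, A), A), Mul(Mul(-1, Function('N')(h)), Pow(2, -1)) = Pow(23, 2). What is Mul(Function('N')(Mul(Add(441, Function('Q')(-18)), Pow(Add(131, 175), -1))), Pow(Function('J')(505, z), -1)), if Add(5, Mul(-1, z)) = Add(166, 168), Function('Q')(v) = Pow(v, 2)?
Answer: Rational(529, 10528) ≈ 0.050247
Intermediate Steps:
z = -329 (z = Add(5, Mul(-1, Add(166, 168))) = Add(5, Mul(-1, 334)) = Add(5, -334) = -329)
Function('N')(h) = -1058 (Function('N')(h) = Mul(-2, Pow(23, 2)) = Mul(-2, 529) = -1058)
Function('J')(g, A) = Mul(64, A)
Mul(Function('N')(Mul(Add(441, Function('Q')(-18)), Pow(Add(131, 175), -1))), Pow(Function('J')(505, z), -1)) = Mul(-1058, Pow(Mul(64, -329), -1)) = Mul(-1058, Pow(-21056, -1)) = Mul(-1058, Rational(-1, 21056)) = Rational(529, 10528)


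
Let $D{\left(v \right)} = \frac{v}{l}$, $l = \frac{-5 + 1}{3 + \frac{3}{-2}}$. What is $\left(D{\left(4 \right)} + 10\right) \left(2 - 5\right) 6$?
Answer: $-153$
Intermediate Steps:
$l = - \frac{8}{3}$ ($l = - \frac{4}{3 + 3 \left(- \frac{1}{2}\right)} = - \frac{4}{3 - \frac{3}{2}} = - \frac{4}{\frac{3}{2}} = \left(-4\right) \frac{2}{3} = - \frac{8}{3} \approx -2.6667$)
$D{\left(v \right)} = - \frac{3 v}{8}$ ($D{\left(v \right)} = \frac{v}{- \frac{8}{3}} = v \left(- \frac{3}{8}\right) = - \frac{3 v}{8}$)
$\left(D{\left(4 \right)} + 10\right) \left(2 - 5\right) 6 = \left(\left(- \frac{3}{8}\right) 4 + 10\right) \left(2 - 5\right) 6 = \left(- \frac{3}{2} + 10\right) \left(\left(-3\right) 6\right) = \frac{17}{2} \left(-18\right) = -153$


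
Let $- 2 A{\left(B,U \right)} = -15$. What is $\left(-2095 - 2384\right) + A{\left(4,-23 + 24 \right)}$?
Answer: $- \frac{8943}{2} \approx -4471.5$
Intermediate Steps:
$A{\left(B,U \right)} = \frac{15}{2}$ ($A{\left(B,U \right)} = \left(- \frac{1}{2}\right) \left(-15\right) = \frac{15}{2}$)
$\left(-2095 - 2384\right) + A{\left(4,-23 + 24 \right)} = \left(-2095 - 2384\right) + \frac{15}{2} = -4479 + \frac{15}{2} = - \frac{8943}{2}$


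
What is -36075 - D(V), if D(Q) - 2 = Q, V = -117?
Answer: -35960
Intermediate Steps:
D(Q) = 2 + Q
-36075 - D(V) = -36075 - (2 - 117) = -36075 - 1*(-115) = -36075 + 115 = -35960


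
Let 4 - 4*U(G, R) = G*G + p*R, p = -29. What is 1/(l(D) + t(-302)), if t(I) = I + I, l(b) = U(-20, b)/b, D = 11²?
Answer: -44/26293 ≈ -0.0016734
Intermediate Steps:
U(G, R) = 1 - G²/4 + 29*R/4 (U(G, R) = 1 - (G*G - 29*R)/4 = 1 - (G² - 29*R)/4 = 1 + (-G²/4 + 29*R/4) = 1 - G²/4 + 29*R/4)
D = 121
l(b) = (-99 + 29*b/4)/b (l(b) = (1 - ¼*(-20)² + 29*b/4)/b = (1 - ¼*400 + 29*b/4)/b = (1 - 100 + 29*b/4)/b = (-99 + 29*b/4)/b)
t(I) = 2*I
1/(l(D) + t(-302)) = 1/((29/4 - 99/121) + 2*(-302)) = 1/((29/4 - 99*1/121) - 604) = 1/((29/4 - 9/11) - 604) = 1/(283/44 - 604) = 1/(-26293/44) = -44/26293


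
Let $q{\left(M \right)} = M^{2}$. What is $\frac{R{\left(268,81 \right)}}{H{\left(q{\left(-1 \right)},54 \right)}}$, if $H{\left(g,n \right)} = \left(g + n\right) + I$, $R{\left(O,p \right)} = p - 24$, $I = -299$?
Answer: $- \frac{57}{244} \approx -0.23361$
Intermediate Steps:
$R{\left(O,p \right)} = -24 + p$
$H{\left(g,n \right)} = -299 + g + n$ ($H{\left(g,n \right)} = \left(g + n\right) - 299 = -299 + g + n$)
$\frac{R{\left(268,81 \right)}}{H{\left(q{\left(-1 \right)},54 \right)}} = \frac{-24 + 81}{-299 + \left(-1\right)^{2} + 54} = \frac{57}{-299 + 1 + 54} = \frac{57}{-244} = 57 \left(- \frac{1}{244}\right) = - \frac{57}{244}$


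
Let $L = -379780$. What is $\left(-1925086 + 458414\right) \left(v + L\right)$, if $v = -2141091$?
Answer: $3697290911312$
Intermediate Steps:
$\left(-1925086 + 458414\right) \left(v + L\right) = \left(-1925086 + 458414\right) \left(-2141091 - 379780\right) = \left(-1466672\right) \left(-2520871\right) = 3697290911312$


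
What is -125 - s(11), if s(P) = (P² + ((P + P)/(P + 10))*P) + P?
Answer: -5639/21 ≈ -268.52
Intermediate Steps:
s(P) = P + P² + 2*P²/(10 + P) (s(P) = (P² + ((2*P)/(10 + P))*P) + P = (P² + (2*P/(10 + P))*P) + P = (P² + 2*P²/(10 + P)) + P = P + P² + 2*P²/(10 + P))
-125 - s(11) = -125 - 11*(10 + 11² + 13*11)/(10 + 11) = -125 - 11*(10 + 121 + 143)/21 = -125 - 11*274/21 = -125 - 1*3014/21 = -125 - 3014/21 = -5639/21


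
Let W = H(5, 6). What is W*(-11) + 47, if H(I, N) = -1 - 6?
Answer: 124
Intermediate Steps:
H(I, N) = -7
W = -7
W*(-11) + 47 = -7*(-11) + 47 = 77 + 47 = 124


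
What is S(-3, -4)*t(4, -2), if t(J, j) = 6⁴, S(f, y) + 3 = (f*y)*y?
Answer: -66096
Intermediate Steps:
S(f, y) = -3 + f*y² (S(f, y) = -3 + (f*y)*y = -3 + f*y²)
t(J, j) = 1296
S(-3, -4)*t(4, -2) = (-3 - 3*(-4)²)*1296 = (-3 - 3*16)*1296 = (-3 - 48)*1296 = -51*1296 = -66096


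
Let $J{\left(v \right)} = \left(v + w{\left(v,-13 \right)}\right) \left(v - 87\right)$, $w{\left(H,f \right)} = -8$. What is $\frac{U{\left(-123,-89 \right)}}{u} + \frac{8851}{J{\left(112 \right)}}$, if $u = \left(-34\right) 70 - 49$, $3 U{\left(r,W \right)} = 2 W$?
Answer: $\frac{64960037}{18946200} \approx 3.4287$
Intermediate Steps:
$U{\left(r,W \right)} = \frac{2 W}{3}$
$u = -2429$ ($u = -2380 - 49 = -2429$)
$J{\left(v \right)} = \left(-87 + v\right) \left(-8 + v\right)$ ($J{\left(v \right)} = \left(v - 8\right) \left(v - 87\right) = \left(-8 + v\right) \left(-87 + v\right) = \left(-87 + v\right) \left(-8 + v\right)$)
$\frac{U{\left(-123,-89 \right)}}{u} + \frac{8851}{J{\left(112 \right)}} = \frac{\frac{2}{3} \left(-89\right)}{-2429} + \frac{8851}{696 + 112^{2} - 10640} = \left(- \frac{178}{3}\right) \left(- \frac{1}{2429}\right) + \frac{8851}{696 + 12544 - 10640} = \frac{178}{7287} + \frac{8851}{2600} = \frac{64960037}{18946200}$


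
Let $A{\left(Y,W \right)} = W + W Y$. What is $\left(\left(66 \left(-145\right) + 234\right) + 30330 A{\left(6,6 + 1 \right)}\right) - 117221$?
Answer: $1359613$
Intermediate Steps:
$\left(\left(66 \left(-145\right) + 234\right) + 30330 A{\left(6,6 + 1 \right)}\right) - 117221 = \left(\left(66 \left(-145\right) + 234\right) + 30330 \left(6 + 1\right) \left(1 + 6\right)\right) - 117221 = \left(\left(-9570 + 234\right) + 30330 \cdot 7 \cdot 7\right) - 117221 = \left(-9336 + 30330 \cdot 49\right) - 117221 = \left(-9336 + 1486170\right) - 117221 = 1476834 - 117221 = 1359613$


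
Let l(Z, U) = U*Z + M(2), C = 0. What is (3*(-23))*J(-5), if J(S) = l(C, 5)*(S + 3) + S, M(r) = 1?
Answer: 483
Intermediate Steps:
l(Z, U) = 1 + U*Z (l(Z, U) = U*Z + 1 = 1 + U*Z)
J(S) = 3 + 2*S (J(S) = (1 + 5*0)*(S + 3) + S = (1 + 0)*(3 + S) + S = 1*(3 + S) + S = (3 + S) + S = 3 + 2*S)
(3*(-23))*J(-5) = (3*(-23))*(3 + 2*(-5)) = -69*(3 - 10) = -69*(-7) = 483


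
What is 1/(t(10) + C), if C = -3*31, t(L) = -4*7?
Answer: -1/121 ≈ -0.0082645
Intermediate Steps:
t(L) = -28
C = -93
1/(t(10) + C) = 1/(-28 - 93) = 1/(-121) = -1/121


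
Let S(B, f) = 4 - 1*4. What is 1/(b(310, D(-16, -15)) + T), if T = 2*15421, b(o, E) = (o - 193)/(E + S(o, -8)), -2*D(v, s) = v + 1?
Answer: 5/154288 ≈ 3.2407e-5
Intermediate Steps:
S(B, f) = 0 (S(B, f) = 4 - 4 = 0)
D(v, s) = -1/2 - v/2 (D(v, s) = -(v + 1)/2 = -(1 + v)/2 = -1/2 - v/2)
b(o, E) = (-193 + o)/E (b(o, E) = (o - 193)/(E + 0) = (-193 + o)/E)
T = 30842
1/(b(310, D(-16, -15)) + T) = 1/((-193 + 310)/(-1/2 - 1/2*(-16)) + 30842) = 1/(117/(-1/2 + 8) + 30842) = 1/(117/(15/2) + 30842) = 1/((2/15)*117 + 30842) = 1/(78/5 + 30842) = 1/(154288/5) = 5/154288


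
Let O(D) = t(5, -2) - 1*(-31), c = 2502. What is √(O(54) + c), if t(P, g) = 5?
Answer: 3*√282 ≈ 50.379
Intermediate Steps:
O(D) = 36 (O(D) = 5 - 1*(-31) = 5 + 31 = 36)
√(O(54) + c) = √(36 + 2502) = √2538 = 3*√282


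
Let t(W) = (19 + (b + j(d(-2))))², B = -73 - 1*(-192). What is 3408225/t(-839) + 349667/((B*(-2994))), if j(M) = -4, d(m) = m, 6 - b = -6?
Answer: 134894216123/28859166 ≈ 4674.2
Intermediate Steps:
b = 12 (b = 6 - 1*(-6) = 6 + 6 = 12)
B = 119 (B = -73 + 192 = 119)
t(W) = 729 (t(W) = (19 + (12 - 4))² = (19 + 8)² = 27² = 729)
3408225/t(-839) + 349667/((B*(-2994))) = 3408225/729 + 349667/((119*(-2994))) = 3408225*(1/729) + 349667/(-356286) = 1136075/243 + 349667*(-1/356286) = 1136075/243 - 349667/356286 = 134894216123/28859166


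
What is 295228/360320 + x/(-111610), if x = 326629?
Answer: -423702821/201076576 ≈ -2.1072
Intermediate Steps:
295228/360320 + x/(-111610) = 295228/360320 + 326629/(-111610) = 295228*(1/360320) + 326629*(-1/111610) = 73807/90080 - 326629/111610 = -423702821/201076576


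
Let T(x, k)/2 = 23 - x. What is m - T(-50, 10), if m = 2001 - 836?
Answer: 1019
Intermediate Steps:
T(x, k) = 46 - 2*x (T(x, k) = 2*(23 - x) = 46 - 2*x)
m = 1165
m - T(-50, 10) = 1165 - (46 - 2*(-50)) = 1165 - (46 + 100) = 1165 - 1*146 = 1165 - 146 = 1019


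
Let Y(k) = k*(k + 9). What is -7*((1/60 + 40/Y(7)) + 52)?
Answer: -21997/60 ≈ -366.62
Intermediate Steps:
Y(k) = k*(9 + k)
-7*((1/60 + 40/Y(7)) + 52) = -7*((1/60 + 40/((7*(9 + 7)))) + 52) = -7*((1*(1/60) + 40/((7*16))) + 52) = -7*((1/60 + 40/112) + 52) = -7*((1/60 + 40*(1/112)) + 52) = -7*((1/60 + 5/14) + 52) = -7*(157/420 + 52) = -7*21997/420 = -21997/60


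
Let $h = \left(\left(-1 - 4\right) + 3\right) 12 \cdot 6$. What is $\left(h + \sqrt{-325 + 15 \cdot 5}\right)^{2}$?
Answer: $20486 - 1440 i \sqrt{10} \approx 20486.0 - 4553.7 i$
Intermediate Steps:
$h = -144$ ($h = \left(-5 + 3\right) 12 \cdot 6 = \left(-2\right) 12 \cdot 6 = \left(-24\right) 6 = -144$)
$\left(h + \sqrt{-325 + 15 \cdot 5}\right)^{2} = \left(-144 + \sqrt{-325 + 15 \cdot 5}\right)^{2} = \left(-144 + \sqrt{-325 + 75}\right)^{2} = \left(-144 + \sqrt{-250}\right)^{2} = \left(-144 + 5 i \sqrt{10}\right)^{2}$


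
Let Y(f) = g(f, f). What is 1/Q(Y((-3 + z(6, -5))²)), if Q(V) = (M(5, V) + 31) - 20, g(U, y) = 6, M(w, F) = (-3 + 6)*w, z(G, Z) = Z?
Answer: 1/26 ≈ 0.038462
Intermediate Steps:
M(w, F) = 3*w
Y(f) = 6
Q(V) = 26 (Q(V) = (3*5 + 31) - 20 = (15 + 31) - 20 = 46 - 20 = 26)
1/Q(Y((-3 + z(6, -5))²)) = 1/26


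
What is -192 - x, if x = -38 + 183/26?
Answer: -4187/26 ≈ -161.04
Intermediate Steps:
x = -805/26 (x = -38 + 183*(1/26) = -38 + 183/26 = -805/26 ≈ -30.962)
-192 - x = -192 - 1*(-805/26) = -192 + 805/26 = -4187/26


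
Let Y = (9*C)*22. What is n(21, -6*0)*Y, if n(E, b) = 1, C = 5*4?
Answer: 3960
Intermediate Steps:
C = 20
Y = 3960 (Y = (9*20)*22 = 180*22 = 3960)
n(21, -6*0)*Y = 1*3960 = 3960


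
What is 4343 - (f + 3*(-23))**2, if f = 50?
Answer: 3982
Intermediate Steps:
4343 - (f + 3*(-23))**2 = 4343 - (50 + 3*(-23))**2 = 4343 - (50 - 69)**2 = 4343 - 1*(-19)**2 = 4343 - 1*361 = 4343 - 361 = 3982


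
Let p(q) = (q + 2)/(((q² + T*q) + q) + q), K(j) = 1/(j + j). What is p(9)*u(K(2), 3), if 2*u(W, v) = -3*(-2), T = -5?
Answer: 11/18 ≈ 0.61111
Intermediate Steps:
K(j) = 1/(2*j)
u(W, v) = 3 (u(W, v) = (-3*(-2))/2 = (½)*6 = 3)
p(q) = (2 + q)/(q² - 3*q) (p(q) = (q + 2)/(((q² - 5*q) + q) + q) = (2 + q)/((q² - 4*q) + q) = (2 + q)/(q² - 3*q))
p(9)*u(K(2), 3) = ((2 + 9)/(9*(-3 + 9)))*3 = ((⅑)*11/6)*3 = ((⅑)*(⅙)*11)*3 = (11/54)*3 = 11/18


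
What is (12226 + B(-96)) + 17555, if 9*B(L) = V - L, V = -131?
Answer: 267994/9 ≈ 29777.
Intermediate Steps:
B(L) = -131/9 - L/9 (B(L) = (-131 - L)/9 = -131/9 - L/9)
(12226 + B(-96)) + 17555 = (12226 + (-131/9 - ⅑*(-96))) + 17555 = (12226 + (-131/9 + 32/3)) + 17555 = (12226 - 35/9) + 17555 = 109999/9 + 17555 = 267994/9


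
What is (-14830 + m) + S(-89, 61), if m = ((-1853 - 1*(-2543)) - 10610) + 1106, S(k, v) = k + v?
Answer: -23672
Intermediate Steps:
m = -8814 (m = ((-1853 + 2543) - 10610) + 1106 = (690 - 10610) + 1106 = -9920 + 1106 = -8814)
(-14830 + m) + S(-89, 61) = (-14830 - 8814) + (-89 + 61) = -23644 - 28 = -23672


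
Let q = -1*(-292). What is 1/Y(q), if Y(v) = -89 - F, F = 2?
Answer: -1/91 ≈ -0.010989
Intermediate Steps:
q = 292
Y(v) = -91 (Y(v) = -89 - 1*2 = -89 - 2 = -91)
1/Y(q) = 1/(-91) = -1/91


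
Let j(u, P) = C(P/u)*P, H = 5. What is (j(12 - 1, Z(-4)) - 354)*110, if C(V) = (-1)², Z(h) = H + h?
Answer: -38830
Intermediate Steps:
Z(h) = 5 + h
C(V) = 1
j(u, P) = P (j(u, P) = 1*P = P)
(j(12 - 1, Z(-4)) - 354)*110 = ((5 - 4) - 354)*110 = (1 - 354)*110 = -353*110 = -38830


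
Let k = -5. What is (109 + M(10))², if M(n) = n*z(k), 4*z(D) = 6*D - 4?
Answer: 576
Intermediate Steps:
z(D) = -1 + 3*D/2 (z(D) = (6*D - 4)/4 = (-4 + 6*D)/4 = -1 + 3*D/2)
M(n) = -17*n/2 (M(n) = n*(-1 + (3/2)*(-5)) = n*(-1 - 15/2) = n*(-17/2) = -17*n/2)
(109 + M(10))² = (109 - 17/2*10)² = (109 - 85)² = 24² = 576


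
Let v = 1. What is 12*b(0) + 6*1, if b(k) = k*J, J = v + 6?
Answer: 6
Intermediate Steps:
J = 7 (J = 1 + 6 = 7)
b(k) = 7*k (b(k) = k*7 = 7*k)
12*b(0) + 6*1 = 12*(7*0) + 6*1 = 12*0 + 6 = 0 + 6 = 6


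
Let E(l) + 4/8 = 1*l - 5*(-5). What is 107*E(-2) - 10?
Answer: 4795/2 ≈ 2397.5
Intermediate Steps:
E(l) = 49/2 + l (E(l) = -½ + (1*l - 5*(-5)) = -½ + (l + 25) = -½ + (25 + l) = 49/2 + l)
107*E(-2) - 10 = 107*(49/2 - 2) - 10 = 107*(45/2) - 10 = 4815/2 - 10 = 4795/2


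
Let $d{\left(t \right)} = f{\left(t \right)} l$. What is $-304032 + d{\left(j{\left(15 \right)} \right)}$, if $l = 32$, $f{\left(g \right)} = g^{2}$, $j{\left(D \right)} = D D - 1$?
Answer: $1301600$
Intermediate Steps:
$j{\left(D \right)} = -1 + D^{2}$ ($j{\left(D \right)} = D^{2} - 1 = -1 + D^{2}$)
$d{\left(t \right)} = 32 t^{2}$ ($d{\left(t \right)} = t^{2} \cdot 32 = 32 t^{2}$)
$-304032 + d{\left(j{\left(15 \right)} \right)} = -304032 + 32 \left(-1 + 15^{2}\right)^{2} = -304032 + 32 \left(-1 + 225\right)^{2} = -304032 + 32 \cdot 224^{2} = -304032 + 32 \cdot 50176 = -304032 + 1605632 = 1301600$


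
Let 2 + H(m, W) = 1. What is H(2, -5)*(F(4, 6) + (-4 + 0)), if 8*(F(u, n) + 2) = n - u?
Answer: 23/4 ≈ 5.7500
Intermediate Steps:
H(m, W) = -1 (H(m, W) = -2 + 1 = -1)
F(u, n) = -2 - u/8 + n/8 (F(u, n) = -2 + (n - u)/8 = -2 + (-u/8 + n/8) = -2 - u/8 + n/8)
H(2, -5)*(F(4, 6) + (-4 + 0)) = -((-2 - ⅛*4 + (⅛)*6) + (-4 + 0)) = -((-2 - ½ + ¾) - 4) = -(-7/4 - 4) = -1*(-23/4) = 23/4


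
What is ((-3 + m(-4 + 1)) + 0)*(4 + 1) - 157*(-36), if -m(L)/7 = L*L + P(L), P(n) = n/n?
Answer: 5287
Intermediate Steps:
P(n) = 1
m(L) = -7 - 7*L² (m(L) = -7*(L*L + 1) = -7*(L² + 1) = -7*(1 + L²) = -7 - 7*L²)
((-3 + m(-4 + 1)) + 0)*(4 + 1) - 157*(-36) = ((-3 + (-7 - 7*(-4 + 1)²)) + 0)*(4 + 1) - 157*(-36) = ((-3 + (-7 - 7*(-3)²)) + 0)*5 + 5652 = ((-3 + (-7 - 7*9)) + 0)*5 + 5652 = ((-3 + (-7 - 63)) + 0)*5 + 5652 = ((-3 - 70) + 0)*5 + 5652 = (-73 + 0)*5 + 5652 = -73*5 + 5652 = -365 + 5652 = 5287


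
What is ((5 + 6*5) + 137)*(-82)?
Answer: -14104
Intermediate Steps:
((5 + 6*5) + 137)*(-82) = ((5 + 30) + 137)*(-82) = (35 + 137)*(-82) = 172*(-82) = -14104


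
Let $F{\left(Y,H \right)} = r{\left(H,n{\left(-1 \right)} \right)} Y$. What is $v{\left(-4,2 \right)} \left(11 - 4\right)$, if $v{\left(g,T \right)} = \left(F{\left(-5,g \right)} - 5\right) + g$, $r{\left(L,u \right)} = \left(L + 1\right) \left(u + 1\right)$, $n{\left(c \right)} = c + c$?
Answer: $-168$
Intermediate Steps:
$n{\left(c \right)} = 2 c$
$r{\left(L,u \right)} = \left(1 + L\right) \left(1 + u\right)$
$F{\left(Y,H \right)} = Y \left(-1 - H\right)$ ($F{\left(Y,H \right)} = \left(1 + H + 2 \left(-1\right) + H 2 \left(-1\right)\right) Y = \left(1 + H - 2 + H \left(-2\right)\right) Y = \left(1 + H - 2 - 2 H\right) Y = \left(-1 - H\right) Y = Y \left(-1 - H\right)$)
$v{\left(g,T \right)} = 6 g$ ($v{\left(g,T \right)} = \left(\left(-1\right) \left(-5\right) \left(1 + g\right) - 5\right) + g = \left(\left(5 + 5 g\right) - 5\right) + g = 5 g + g = 6 g$)
$v{\left(-4,2 \right)} \left(11 - 4\right) = 6 \left(-4\right) \left(11 - 4\right) = \left(-24\right) 7 = -168$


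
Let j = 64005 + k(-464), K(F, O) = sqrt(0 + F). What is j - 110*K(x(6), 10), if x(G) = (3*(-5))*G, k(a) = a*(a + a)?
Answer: 494597 - 330*I*sqrt(10) ≈ 4.946e+5 - 1043.6*I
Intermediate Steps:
k(a) = 2*a**2 (k(a) = a*(2*a) = 2*a**2)
x(G) = -15*G
K(F, O) = sqrt(F)
j = 494597 (j = 64005 + 2*(-464)**2 = 64005 + 2*215296 = 64005 + 430592 = 494597)
j - 110*K(x(6), 10) = 494597 - 110*3*I*sqrt(10) = 494597 - 330*I*sqrt(10)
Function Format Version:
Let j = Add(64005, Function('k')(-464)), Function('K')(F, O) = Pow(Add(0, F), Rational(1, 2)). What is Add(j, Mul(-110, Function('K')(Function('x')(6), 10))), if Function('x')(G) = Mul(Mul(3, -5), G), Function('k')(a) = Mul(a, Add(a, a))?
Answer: Add(494597, Mul(-330, I, Pow(10, Rational(1, 2)))) ≈ Add(4.9460e+5, Mul(-1043.6, I))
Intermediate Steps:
Function('k')(a) = Mul(2, Pow(a, 2)) (Function('k')(a) = Mul(a, Mul(2, a)) = Mul(2, Pow(a, 2)))
Function('x')(G) = Mul(-15, G)
Function('K')(F, O) = Pow(F, Rational(1, 2))
j = 494597 (j = Add(64005, Mul(2, Pow(-464, 2))) = Add(64005, Mul(2, 215296)) = Add(64005, 430592) = 494597)
Add(j, Mul(-110, Function('K')(Function('x')(6), 10))) = Add(494597, Mul(-110, Pow(Mul(-15, 6), Rational(1, 2)))) = Add(494597, Mul(-110, Pow(-90, Rational(1, 2)))) = Add(494597, Mul(-110, Mul(3, I, Pow(10, Rational(1, 2))))) = Add(494597, Mul(-330, I, Pow(10, Rational(1, 2))))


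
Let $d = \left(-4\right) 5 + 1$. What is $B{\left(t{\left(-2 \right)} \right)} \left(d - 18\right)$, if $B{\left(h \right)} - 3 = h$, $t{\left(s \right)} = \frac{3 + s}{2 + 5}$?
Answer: $- \frac{814}{7} \approx -116.29$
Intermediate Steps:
$t{\left(s \right)} = \frac{3}{7} + \frac{s}{7}$ ($t{\left(s \right)} = \frac{3 + s}{7} = \left(3 + s\right) \frac{1}{7} = \frac{3}{7} + \frac{s}{7}$)
$B{\left(h \right)} = 3 + h$
$d = -19$ ($d = -20 + 1 = -19$)
$B{\left(t{\left(-2 \right)} \right)} \left(d - 18\right) = \left(3 + \left(\frac{3}{7} + \frac{1}{7} \left(-2\right)\right)\right) \left(-19 - 18\right) = \left(3 + \left(\frac{3}{7} - \frac{2}{7}\right)\right) \left(-37\right) = \left(3 + \frac{1}{7}\right) \left(-37\right) = \frac{22}{7} \left(-37\right) = - \frac{814}{7}$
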